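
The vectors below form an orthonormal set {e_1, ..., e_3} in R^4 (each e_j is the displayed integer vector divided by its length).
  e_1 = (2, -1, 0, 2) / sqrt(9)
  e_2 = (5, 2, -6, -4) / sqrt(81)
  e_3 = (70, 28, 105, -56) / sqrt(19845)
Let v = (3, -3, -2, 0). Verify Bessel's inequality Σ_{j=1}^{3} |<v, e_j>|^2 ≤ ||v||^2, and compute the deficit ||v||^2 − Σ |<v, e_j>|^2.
Σ |<v, e_j>|^2 = 74/5; ||v||^2 = 22; deficit = 36/5

Write each e_j = u_j / sqrt(<u_j, u_j>) where u_j is the displayed integer vector. Then <v, e_j> = <v, u_j> / sqrt(<u_j, u_j>), so |<v, e_j>|^2 = <v, u_j>^2 / <u_j, u_j>.
Coefficients: <v, e_1> = 9/sqrt(9), <v, e_2> = 21/sqrt(81), <v, e_3> = -84/sqrt(19845).
Square and sum: Σ |<v, e_j>|^2 = 74/5.
Compute ||v||^2 = v·v = 22.
Deficit = 22 − 74/5 = 36/5 ≥ 0, confirming Bessel's inequality. (The deficit equals ||v − Σ <v,e_j> e_j||^2, the squared distance from v to span{e_j}.)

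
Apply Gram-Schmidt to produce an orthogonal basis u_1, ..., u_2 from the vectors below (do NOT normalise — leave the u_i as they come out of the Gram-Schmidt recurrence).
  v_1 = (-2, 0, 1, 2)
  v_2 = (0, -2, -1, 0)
Orthogonal basis:
  u_1 = (-2, 0, 1, 2)
  u_2 = (-2/9, -2, -8/9, 2/9)

Apply the Gram-Schmidt recurrence
  u_1 = v_1
  u_i = v_i − Σ_{j<i} ((v_i · u_j) / (u_j · u_j)) · u_j.

Step by step this gives:
  u_1 = (-2, 0, 1, 2)
  u_2 = (-2/9, -2, -8/9, 2/9)

Orthogonality check:
  u_2 · u_1 = 0 (should be 0)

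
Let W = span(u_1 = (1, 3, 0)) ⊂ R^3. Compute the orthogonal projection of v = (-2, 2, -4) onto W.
proj_W(v) = (2/5, 6/5, 0)

Set up U = [u_1 | ... | u_1] ∈ R^(3×1). The projector onto W = col(U) is P = U (U^T U)^(-1) U^T.
Compute U^T U =
  [10],
and U^T v = (4).
Solve U^T U · c = U^T v for the coefficients: c = (2/5). The projection is proj_W(v) = U c.
Check: (v - proj_W(v)) · u_1 = 0  (should be 0).
Result: proj_W(v) = (2/5, 6/5, 0).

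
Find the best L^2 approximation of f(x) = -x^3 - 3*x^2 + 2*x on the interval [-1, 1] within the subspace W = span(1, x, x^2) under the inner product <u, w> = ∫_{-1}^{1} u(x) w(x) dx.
g(x) = -3*x^2 + 7*x/5

The best approximation g ∈ W is the orthogonal projection of f onto W. Writing g = a_0 + a_1 x + a_2 x^2, the coefficients solve the normal equations G · a = b where
  G_{ij} = <φ_i, φ_j> and b_i = <f, φ_i>, with φ_0 = 1, φ_1 = x, φ_2 = x^2.
G =
  [2, 0, 2/3]
  [0, 2/3, 0]
  [2/3, 0, 2/5],
b = (-2, 14/15, -6/5).
Solving gives a_0 = 0, a_1 = 7/5, a_2 = -3, so
  g(x) = -3*x^2 + 7*x/5.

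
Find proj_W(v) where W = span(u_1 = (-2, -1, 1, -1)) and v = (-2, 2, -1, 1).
proj_W(v) = (0, 0, 0, 0)

Set up U = [u_1 | ... | u_1] ∈ R^(4×1). The projector onto W = col(U) is P = U (U^T U)^(-1) U^T.
Compute U^T U =
  [7],
and U^T v = (0).
Solve U^T U · c = U^T v for the coefficients: c = (0). The projection is proj_W(v) = U c.
Check: (v - proj_W(v)) · u_1 = 0  (should be 0).
Result: proj_W(v) = (0, 0, 0, 0).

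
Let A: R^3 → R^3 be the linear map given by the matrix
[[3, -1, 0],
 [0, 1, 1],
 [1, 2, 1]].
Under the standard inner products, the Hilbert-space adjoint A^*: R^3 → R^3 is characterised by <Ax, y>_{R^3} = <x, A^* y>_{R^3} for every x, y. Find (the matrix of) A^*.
A^* = A^T =
[[3, 0, 1],
 [-1, 1, 2],
 [0, 1, 1]]

For real matrices with standard dot products, the defining identity <Ax, y> = <x, A^* y> gives (Ax)^T y = x^T (A^*) y, i.e. x^T A^T y = x^T (A^*) y. Since this holds for all x, y, we must have A^* = A^T. Therefore
A^* =
[[3, 0, 1],
 [-1, 1, 2],
 [0, 1, 1]].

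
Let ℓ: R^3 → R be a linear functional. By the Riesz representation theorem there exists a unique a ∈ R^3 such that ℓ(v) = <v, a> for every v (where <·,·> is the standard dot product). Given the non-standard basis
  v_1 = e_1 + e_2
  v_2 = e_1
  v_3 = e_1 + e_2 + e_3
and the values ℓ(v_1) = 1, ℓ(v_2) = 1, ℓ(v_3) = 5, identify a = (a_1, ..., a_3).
a = (1, 0, 4)

Write a = (a_1, ..., a_3) in the standard basis. For each basis vector v_i, ℓ(v_i) = <v_i, a> is a linear equation in the a_j's. Collect the n equations into a matrix system V a = ℓ, where row i of V is v_i (expressed in the standard basis). Since V is invertible (lower-triangular with 1s on the diagonal, up to permutation), solve by back-substitution:
  V =
[[1, 1, 0],
 [1, 0, 0],
 [1, 1, 1]]
  V a = (1, 1, 5)
Solving gives a = (1, 0, 4).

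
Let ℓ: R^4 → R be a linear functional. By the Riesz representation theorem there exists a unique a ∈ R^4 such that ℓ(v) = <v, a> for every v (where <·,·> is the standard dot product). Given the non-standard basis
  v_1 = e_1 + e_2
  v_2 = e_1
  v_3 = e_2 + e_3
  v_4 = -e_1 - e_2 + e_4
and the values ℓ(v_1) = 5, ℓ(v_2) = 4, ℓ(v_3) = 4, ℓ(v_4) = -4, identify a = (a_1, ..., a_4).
a = (4, 1, 3, 1)

Write a = (a_1, ..., a_4) in the standard basis. For each basis vector v_i, ℓ(v_i) = <v_i, a> is a linear equation in the a_j's. Collect the n equations into a matrix system V a = ℓ, where row i of V is v_i (expressed in the standard basis). Since V is invertible (lower-triangular with 1s on the diagonal, up to permutation), solve by back-substitution:
  V =
[[1, 1, 0, 0],
 [1, 0, 0, 0],
 [0, 1, 1, 0],
 [-1, -1, 0, 1]]
  V a = (5, 4, 4, -4)
Solving gives a = (4, 1, 3, 1).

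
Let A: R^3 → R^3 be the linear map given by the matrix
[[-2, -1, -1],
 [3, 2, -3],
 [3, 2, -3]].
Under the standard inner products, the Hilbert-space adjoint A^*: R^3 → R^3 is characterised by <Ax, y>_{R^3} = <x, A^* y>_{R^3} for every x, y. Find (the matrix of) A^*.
A^* = A^T =
[[-2, 3, 3],
 [-1, 2, 2],
 [-1, -3, -3]]

For real matrices with standard dot products, the defining identity <Ax, y> = <x, A^* y> gives (Ax)^T y = x^T (A^*) y, i.e. x^T A^T y = x^T (A^*) y. Since this holds for all x, y, we must have A^* = A^T. Therefore
A^* =
[[-2, 3, 3],
 [-1, 2, 2],
 [-1, -3, -3]].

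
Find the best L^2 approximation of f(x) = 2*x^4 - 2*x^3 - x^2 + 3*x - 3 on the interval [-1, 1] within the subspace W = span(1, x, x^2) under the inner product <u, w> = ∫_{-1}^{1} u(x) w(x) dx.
g(x) = 5*x^2/7 + 9*x/5 - 111/35

The best approximation g ∈ W is the orthogonal projection of f onto W. Writing g = a_0 + a_1 x + a_2 x^2, the coefficients solve the normal equations G · a = b where
  G_{ij} = <φ_i, φ_j> and b_i = <f, φ_i>, with φ_0 = 1, φ_1 = x, φ_2 = x^2.
G =
  [2, 0, 2/3]
  [0, 2/3, 0]
  [2/3, 0, 2/5],
b = (-88/15, 6/5, -64/35).
Solving gives a_0 = -111/35, a_1 = 9/5, a_2 = 5/7, so
  g(x) = 5*x^2/7 + 9*x/5 - 111/35.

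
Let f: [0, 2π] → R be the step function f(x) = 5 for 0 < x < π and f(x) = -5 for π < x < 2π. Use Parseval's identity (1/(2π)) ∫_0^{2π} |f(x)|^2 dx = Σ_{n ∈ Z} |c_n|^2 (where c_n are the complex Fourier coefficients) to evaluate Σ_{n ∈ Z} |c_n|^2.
Σ |c_n|^2 = 25

Parseval equates the L^2 energy of f (normalised by 1/(2π)) with the ℓ^2 sum of its Fourier coefficients: (1/(2π)) ∫_0^{2π} |f|^2 = Σ |c_n|^2.
Compute the left side: (1/(2π)) [∫_0^π 5^2 dx + ∫_π^{2π} (-5)^2 dx] = (1/(2π)) · (25π + 25π) = (25 + 25)/2 = 25.
So Σ_{n ∈ Z} |c_n|^2 = 25.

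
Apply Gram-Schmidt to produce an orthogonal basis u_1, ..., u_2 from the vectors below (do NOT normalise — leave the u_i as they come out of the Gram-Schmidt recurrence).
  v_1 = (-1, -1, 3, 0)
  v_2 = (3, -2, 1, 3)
Orthogonal basis:
  u_1 = (-1, -1, 3, 0)
  u_2 = (35/11, -20/11, 5/11, 3)

Apply the Gram-Schmidt recurrence
  u_1 = v_1
  u_i = v_i − Σ_{j<i} ((v_i · u_j) / (u_j · u_j)) · u_j.

Step by step this gives:
  u_1 = (-1, -1, 3, 0)
  u_2 = (35/11, -20/11, 5/11, 3)

Orthogonality check:
  u_2 · u_1 = 0 (should be 0)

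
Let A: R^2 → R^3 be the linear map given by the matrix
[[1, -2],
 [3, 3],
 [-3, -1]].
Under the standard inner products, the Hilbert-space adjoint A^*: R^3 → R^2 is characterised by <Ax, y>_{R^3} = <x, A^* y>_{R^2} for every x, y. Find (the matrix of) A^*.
A^* = A^T =
[[1, 3, -3],
 [-2, 3, -1]]

For real matrices with standard dot products, the defining identity <Ax, y> = <x, A^* y> gives (Ax)^T y = x^T (A^*) y, i.e. x^T A^T y = x^T (A^*) y. Since this holds for all x, y, we must have A^* = A^T. Therefore
A^* =
[[1, 3, -3],
 [-2, 3, -1]].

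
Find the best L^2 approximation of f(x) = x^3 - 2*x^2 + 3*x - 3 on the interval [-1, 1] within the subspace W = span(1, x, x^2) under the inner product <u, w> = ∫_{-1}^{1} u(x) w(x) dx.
g(x) = -2*x^2 + 18*x/5 - 3

The best approximation g ∈ W is the orthogonal projection of f onto W. Writing g = a_0 + a_1 x + a_2 x^2, the coefficients solve the normal equations G · a = b where
  G_{ij} = <φ_i, φ_j> and b_i = <f, φ_i>, with φ_0 = 1, φ_1 = x, φ_2 = x^2.
G =
  [2, 0, 2/3]
  [0, 2/3, 0]
  [2/3, 0, 2/5],
b = (-22/3, 12/5, -14/5).
Solving gives a_0 = -3, a_1 = 18/5, a_2 = -2, so
  g(x) = -2*x^2 + 18*x/5 - 3.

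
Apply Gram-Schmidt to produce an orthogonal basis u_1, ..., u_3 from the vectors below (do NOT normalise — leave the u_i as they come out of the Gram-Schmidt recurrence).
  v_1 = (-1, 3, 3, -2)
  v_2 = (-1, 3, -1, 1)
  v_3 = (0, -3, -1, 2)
Orthogonal basis:
  u_1 = (-1, 3, 3, -2)
  u_2 = (-18/23, 54/23, -38/23, 33/23)
  u_3 = (-220/251, -93/251, 177/251, 236/251)

Apply the Gram-Schmidt recurrence
  u_1 = v_1
  u_i = v_i − Σ_{j<i} ((v_i · u_j) / (u_j · u_j)) · u_j.

Step by step this gives:
  u_1 = (-1, 3, 3, -2)
  u_2 = (-18/23, 54/23, -38/23, 33/23)
  u_3 = (-220/251, -93/251, 177/251, 236/251)

Orthogonality check:
  u_2 · u_1 = 0 (should be 0)
  u_3 · u_1 = 0 (should be 0)
  u_3 · u_2 = 0 (should be 0)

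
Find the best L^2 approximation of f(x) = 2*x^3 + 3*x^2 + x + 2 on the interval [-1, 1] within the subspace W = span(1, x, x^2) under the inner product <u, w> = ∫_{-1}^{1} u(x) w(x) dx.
g(x) = 3*x^2 + 11*x/5 + 2

The best approximation g ∈ W is the orthogonal projection of f onto W. Writing g = a_0 + a_1 x + a_2 x^2, the coefficients solve the normal equations G · a = b where
  G_{ij} = <φ_i, φ_j> and b_i = <f, φ_i>, with φ_0 = 1, φ_1 = x, φ_2 = x^2.
G =
  [2, 0, 2/3]
  [0, 2/3, 0]
  [2/3, 0, 2/5],
b = (6, 22/15, 38/15).
Solving gives a_0 = 2, a_1 = 11/5, a_2 = 3, so
  g(x) = 3*x^2 + 11*x/5 + 2.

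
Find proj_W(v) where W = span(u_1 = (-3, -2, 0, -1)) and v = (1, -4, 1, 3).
proj_W(v) = (-3/7, -2/7, 0, -1/7)

Set up U = [u_1 | ... | u_1] ∈ R^(4×1). The projector onto W = col(U) is P = U (U^T U)^(-1) U^T.
Compute U^T U =
  [14],
and U^T v = (2).
Solve U^T U · c = U^T v for the coefficients: c = (1/7). The projection is proj_W(v) = U c.
Check: (v - proj_W(v)) · u_1 = 0  (should be 0).
Result: proj_W(v) = (-3/7, -2/7, 0, -1/7).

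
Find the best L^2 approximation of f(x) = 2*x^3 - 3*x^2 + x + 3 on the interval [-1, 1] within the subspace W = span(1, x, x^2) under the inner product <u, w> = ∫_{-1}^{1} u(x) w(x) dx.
g(x) = -3*x^2 + 11*x/5 + 3

The best approximation g ∈ W is the orthogonal projection of f onto W. Writing g = a_0 + a_1 x + a_2 x^2, the coefficients solve the normal equations G · a = b where
  G_{ij} = <φ_i, φ_j> and b_i = <f, φ_i>, with φ_0 = 1, φ_1 = x, φ_2 = x^2.
G =
  [2, 0, 2/3]
  [0, 2/3, 0]
  [2/3, 0, 2/5],
b = (4, 22/15, 4/5).
Solving gives a_0 = 3, a_1 = 11/5, a_2 = -3, so
  g(x) = -3*x^2 + 11*x/5 + 3.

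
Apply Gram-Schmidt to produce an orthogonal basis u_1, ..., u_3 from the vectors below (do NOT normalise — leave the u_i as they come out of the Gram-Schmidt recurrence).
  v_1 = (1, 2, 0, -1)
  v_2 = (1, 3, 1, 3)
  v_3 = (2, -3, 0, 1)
Orthogonal basis:
  u_1 = (1, 2, 0, -1)
  u_2 = (1/3, 5/3, 1, 11/3)
  u_3 = (37/13, -33/26, 1/26, 4/13)

Apply the Gram-Schmidt recurrence
  u_1 = v_1
  u_i = v_i − Σ_{j<i} ((v_i · u_j) / (u_j · u_j)) · u_j.

Step by step this gives:
  u_1 = (1, 2, 0, -1)
  u_2 = (1/3, 5/3, 1, 11/3)
  u_3 = (37/13, -33/26, 1/26, 4/13)

Orthogonality check:
  u_2 · u_1 = 0 (should be 0)
  u_3 · u_1 = 0 (should be 0)
  u_3 · u_2 = 0 (should be 0)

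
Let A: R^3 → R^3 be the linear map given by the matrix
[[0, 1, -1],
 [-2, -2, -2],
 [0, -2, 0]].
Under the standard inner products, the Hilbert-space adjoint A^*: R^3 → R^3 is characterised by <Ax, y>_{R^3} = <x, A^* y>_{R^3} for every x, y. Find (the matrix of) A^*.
A^* = A^T =
[[0, -2, 0],
 [1, -2, -2],
 [-1, -2, 0]]

For real matrices with standard dot products, the defining identity <Ax, y> = <x, A^* y> gives (Ax)^T y = x^T (A^*) y, i.e. x^T A^T y = x^T (A^*) y. Since this holds for all x, y, we must have A^* = A^T. Therefore
A^* =
[[0, -2, 0],
 [1, -2, -2],
 [-1, -2, 0]].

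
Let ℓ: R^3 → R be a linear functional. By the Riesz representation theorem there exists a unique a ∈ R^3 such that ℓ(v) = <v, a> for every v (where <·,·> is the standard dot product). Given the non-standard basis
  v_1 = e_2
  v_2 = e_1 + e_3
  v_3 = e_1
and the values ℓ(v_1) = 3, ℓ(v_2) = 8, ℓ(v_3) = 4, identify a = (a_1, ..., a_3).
a = (4, 3, 4)

Write a = (a_1, ..., a_3) in the standard basis. For each basis vector v_i, ℓ(v_i) = <v_i, a> is a linear equation in the a_j's. Collect the n equations into a matrix system V a = ℓ, where row i of V is v_i (expressed in the standard basis). Since V is invertible (lower-triangular with 1s on the diagonal, up to permutation), solve by back-substitution:
  V =
[[0, 1, 0],
 [1, 0, 1],
 [1, 0, 0]]
  V a = (3, 8, 4)
Solving gives a = (4, 3, 4).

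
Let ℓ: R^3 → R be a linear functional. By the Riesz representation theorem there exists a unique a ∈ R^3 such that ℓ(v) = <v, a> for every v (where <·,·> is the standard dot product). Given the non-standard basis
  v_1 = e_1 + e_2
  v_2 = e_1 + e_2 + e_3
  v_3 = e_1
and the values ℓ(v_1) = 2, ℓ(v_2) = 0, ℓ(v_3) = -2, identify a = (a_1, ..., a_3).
a = (-2, 4, -2)

Write a = (a_1, ..., a_3) in the standard basis. For each basis vector v_i, ℓ(v_i) = <v_i, a> is a linear equation in the a_j's. Collect the n equations into a matrix system V a = ℓ, where row i of V is v_i (expressed in the standard basis). Since V is invertible (lower-triangular with 1s on the diagonal, up to permutation), solve by back-substitution:
  V =
[[1, 1, 0],
 [1, 1, 1],
 [1, 0, 0]]
  V a = (2, 0, -2)
Solving gives a = (-2, 4, -2).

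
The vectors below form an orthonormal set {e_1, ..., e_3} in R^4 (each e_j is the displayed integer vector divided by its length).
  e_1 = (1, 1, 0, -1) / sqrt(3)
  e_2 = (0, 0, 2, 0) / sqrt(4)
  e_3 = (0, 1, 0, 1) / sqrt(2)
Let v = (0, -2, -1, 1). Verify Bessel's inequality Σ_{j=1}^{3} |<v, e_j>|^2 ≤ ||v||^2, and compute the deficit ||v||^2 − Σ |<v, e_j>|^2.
Σ |<v, e_j>|^2 = 9/2; ||v||^2 = 6; deficit = 3/2

Write each e_j = u_j / sqrt(<u_j, u_j>) where u_j is the displayed integer vector. Then <v, e_j> = <v, u_j> / sqrt(<u_j, u_j>), so |<v, e_j>|^2 = <v, u_j>^2 / <u_j, u_j>.
Coefficients: <v, e_1> = -3/sqrt(3), <v, e_2> = -2/sqrt(4), <v, e_3> = -1/sqrt(2).
Square and sum: Σ |<v, e_j>|^2 = 9/2.
Compute ||v||^2 = v·v = 6.
Deficit = 6 − 9/2 = 3/2 ≥ 0, confirming Bessel's inequality. (The deficit equals ||v − Σ <v,e_j> e_j||^2, the squared distance from v to span{e_j}.)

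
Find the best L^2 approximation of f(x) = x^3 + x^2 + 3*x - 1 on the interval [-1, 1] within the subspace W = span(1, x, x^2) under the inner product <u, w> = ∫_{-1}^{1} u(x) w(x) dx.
g(x) = x^2 + 18*x/5 - 1

The best approximation g ∈ W is the orthogonal projection of f onto W. Writing g = a_0 + a_1 x + a_2 x^2, the coefficients solve the normal equations G · a = b where
  G_{ij} = <φ_i, φ_j> and b_i = <f, φ_i>, with φ_0 = 1, φ_1 = x, φ_2 = x^2.
G =
  [2, 0, 2/3]
  [0, 2/3, 0]
  [2/3, 0, 2/5],
b = (-4/3, 12/5, -4/15).
Solving gives a_0 = -1, a_1 = 18/5, a_2 = 1, so
  g(x) = x^2 + 18*x/5 - 1.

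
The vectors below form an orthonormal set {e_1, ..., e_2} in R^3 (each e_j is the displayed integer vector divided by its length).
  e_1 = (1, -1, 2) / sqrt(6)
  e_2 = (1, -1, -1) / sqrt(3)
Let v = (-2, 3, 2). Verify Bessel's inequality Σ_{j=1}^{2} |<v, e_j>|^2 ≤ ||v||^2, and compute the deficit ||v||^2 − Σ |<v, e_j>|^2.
Σ |<v, e_j>|^2 = 33/2; ||v||^2 = 17; deficit = 1/2

Write each e_j = u_j / sqrt(<u_j, u_j>) where u_j is the displayed integer vector. Then <v, e_j> = <v, u_j> / sqrt(<u_j, u_j>), so |<v, e_j>|^2 = <v, u_j>^2 / <u_j, u_j>.
Coefficients: <v, e_1> = -1/sqrt(6), <v, e_2> = -7/sqrt(3).
Square and sum: Σ |<v, e_j>|^2 = 33/2.
Compute ||v||^2 = v·v = 17.
Deficit = 17 − 33/2 = 1/2 ≥ 0, confirming Bessel's inequality. (The deficit equals ||v − Σ <v,e_j> e_j||^2, the squared distance from v to span{e_j}.)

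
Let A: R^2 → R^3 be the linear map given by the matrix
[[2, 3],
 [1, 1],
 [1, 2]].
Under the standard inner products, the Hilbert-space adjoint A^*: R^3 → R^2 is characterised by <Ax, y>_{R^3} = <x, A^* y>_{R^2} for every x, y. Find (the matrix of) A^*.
A^* = A^T =
[[2, 1, 1],
 [3, 1, 2]]

For real matrices with standard dot products, the defining identity <Ax, y> = <x, A^* y> gives (Ax)^T y = x^T (A^*) y, i.e. x^T A^T y = x^T (A^*) y. Since this holds for all x, y, we must have A^* = A^T. Therefore
A^* =
[[2, 1, 1],
 [3, 1, 2]].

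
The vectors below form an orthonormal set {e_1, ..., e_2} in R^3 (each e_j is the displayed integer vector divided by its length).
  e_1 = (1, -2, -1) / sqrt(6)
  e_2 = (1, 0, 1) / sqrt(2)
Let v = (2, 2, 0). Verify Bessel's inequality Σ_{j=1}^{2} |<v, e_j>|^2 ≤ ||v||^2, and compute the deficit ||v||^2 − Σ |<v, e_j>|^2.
Σ |<v, e_j>|^2 = 8/3; ||v||^2 = 8; deficit = 16/3

Write each e_j = u_j / sqrt(<u_j, u_j>) where u_j is the displayed integer vector. Then <v, e_j> = <v, u_j> / sqrt(<u_j, u_j>), so |<v, e_j>|^2 = <v, u_j>^2 / <u_j, u_j>.
Coefficients: <v, e_1> = -2/sqrt(6), <v, e_2> = 2/sqrt(2).
Square and sum: Σ |<v, e_j>|^2 = 8/3.
Compute ||v||^2 = v·v = 8.
Deficit = 8 − 8/3 = 16/3 ≥ 0, confirming Bessel's inequality. (The deficit equals ||v − Σ <v,e_j> e_j||^2, the squared distance from v to span{e_j}.)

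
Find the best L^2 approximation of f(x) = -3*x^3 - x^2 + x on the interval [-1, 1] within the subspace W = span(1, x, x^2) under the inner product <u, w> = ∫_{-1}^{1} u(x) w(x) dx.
g(x) = -x^2 - 4*x/5

The best approximation g ∈ W is the orthogonal projection of f onto W. Writing g = a_0 + a_1 x + a_2 x^2, the coefficients solve the normal equations G · a = b where
  G_{ij} = <φ_i, φ_j> and b_i = <f, φ_i>, with φ_0 = 1, φ_1 = x, φ_2 = x^2.
G =
  [2, 0, 2/3]
  [0, 2/3, 0]
  [2/3, 0, 2/5],
b = (-2/3, -8/15, -2/5).
Solving gives a_0 = 0, a_1 = -4/5, a_2 = -1, so
  g(x) = -x^2 - 4*x/5.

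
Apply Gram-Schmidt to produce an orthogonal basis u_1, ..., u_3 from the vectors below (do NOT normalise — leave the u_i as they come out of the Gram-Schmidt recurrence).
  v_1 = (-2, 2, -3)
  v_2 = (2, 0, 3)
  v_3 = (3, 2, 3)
Orthogonal basis:
  u_1 = (-2, 2, -3)
  u_2 = (8/17, 26/17, 12/17)
  u_3 = (9/13, 0, -6/13)

Apply the Gram-Schmidt recurrence
  u_1 = v_1
  u_i = v_i − Σ_{j<i} ((v_i · u_j) / (u_j · u_j)) · u_j.

Step by step this gives:
  u_1 = (-2, 2, -3)
  u_2 = (8/17, 26/17, 12/17)
  u_3 = (9/13, 0, -6/13)

Orthogonality check:
  u_2 · u_1 = 0 (should be 0)
  u_3 · u_1 = 0 (should be 0)
  u_3 · u_2 = 0 (should be 0)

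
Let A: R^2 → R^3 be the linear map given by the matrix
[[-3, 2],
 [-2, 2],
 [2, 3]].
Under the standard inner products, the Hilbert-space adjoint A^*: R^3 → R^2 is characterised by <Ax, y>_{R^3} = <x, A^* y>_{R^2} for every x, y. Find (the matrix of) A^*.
A^* = A^T =
[[-3, -2, 2],
 [2, 2, 3]]

For real matrices with standard dot products, the defining identity <Ax, y> = <x, A^* y> gives (Ax)^T y = x^T (A^*) y, i.e. x^T A^T y = x^T (A^*) y. Since this holds for all x, y, we must have A^* = A^T. Therefore
A^* =
[[-3, -2, 2],
 [2, 2, 3]].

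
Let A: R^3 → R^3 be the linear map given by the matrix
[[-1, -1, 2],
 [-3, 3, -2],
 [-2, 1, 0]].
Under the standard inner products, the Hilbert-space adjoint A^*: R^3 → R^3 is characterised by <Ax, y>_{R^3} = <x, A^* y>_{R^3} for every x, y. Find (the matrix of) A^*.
A^* = A^T =
[[-1, -3, -2],
 [-1, 3, 1],
 [2, -2, 0]]

For real matrices with standard dot products, the defining identity <Ax, y> = <x, A^* y> gives (Ax)^T y = x^T (A^*) y, i.e. x^T A^T y = x^T (A^*) y. Since this holds for all x, y, we must have A^* = A^T. Therefore
A^* =
[[-1, -3, -2],
 [-1, 3, 1],
 [2, -2, 0]].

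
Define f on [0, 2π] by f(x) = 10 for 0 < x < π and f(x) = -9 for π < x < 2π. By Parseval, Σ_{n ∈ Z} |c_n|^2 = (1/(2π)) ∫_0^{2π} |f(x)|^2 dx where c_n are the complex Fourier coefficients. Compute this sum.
Σ |c_n|^2 = 181/2

Parseval equates the L^2 energy of f (normalised by 1/(2π)) with the ℓ^2 sum of its Fourier coefficients: (1/(2π)) ∫_0^{2π} |f|^2 = Σ |c_n|^2.
Compute the left side: (1/(2π)) [∫_0^π 10^2 dx + ∫_π^{2π} (-9)^2 dx] = (1/(2π)) · (100π + 81π) = (100 + 81)/2 = 181/2.
So Σ_{n ∈ Z} |c_n|^2 = 181/2.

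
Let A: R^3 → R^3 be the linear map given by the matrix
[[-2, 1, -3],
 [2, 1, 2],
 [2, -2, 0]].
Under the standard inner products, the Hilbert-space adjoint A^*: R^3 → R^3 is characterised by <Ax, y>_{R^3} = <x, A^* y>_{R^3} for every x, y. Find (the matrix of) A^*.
A^* = A^T =
[[-2, 2, 2],
 [1, 1, -2],
 [-3, 2, 0]]

For real matrices with standard dot products, the defining identity <Ax, y> = <x, A^* y> gives (Ax)^T y = x^T (A^*) y, i.e. x^T A^T y = x^T (A^*) y. Since this holds for all x, y, we must have A^* = A^T. Therefore
A^* =
[[-2, 2, 2],
 [1, 1, -2],
 [-3, 2, 0]].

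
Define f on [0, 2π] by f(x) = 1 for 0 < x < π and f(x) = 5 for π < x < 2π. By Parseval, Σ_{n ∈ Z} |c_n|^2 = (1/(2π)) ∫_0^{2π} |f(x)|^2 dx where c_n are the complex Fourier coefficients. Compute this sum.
Σ |c_n|^2 = 13

Parseval equates the L^2 energy of f (normalised by 1/(2π)) with the ℓ^2 sum of its Fourier coefficients: (1/(2π)) ∫_0^{2π} |f|^2 = Σ |c_n|^2.
Compute the left side: (1/(2π)) [∫_0^π 1^2 dx + ∫_π^{2π} 5^2 dx] = (1/(2π)) · (1π + 25π) = (1 + 25)/2 = 13.
So Σ_{n ∈ Z} |c_n|^2 = 13.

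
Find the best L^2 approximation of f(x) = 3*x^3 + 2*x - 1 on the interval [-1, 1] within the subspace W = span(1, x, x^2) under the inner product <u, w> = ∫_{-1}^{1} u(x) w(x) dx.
g(x) = 19*x/5 - 1

The best approximation g ∈ W is the orthogonal projection of f onto W. Writing g = a_0 + a_1 x + a_2 x^2, the coefficients solve the normal equations G · a = b where
  G_{ij} = <φ_i, φ_j> and b_i = <f, φ_i>, with φ_0 = 1, φ_1 = x, φ_2 = x^2.
G =
  [2, 0, 2/3]
  [0, 2/3, 0]
  [2/3, 0, 2/5],
b = (-2, 38/15, -2/3).
Solving gives a_0 = -1, a_1 = 19/5, a_2 = 0, so
  g(x) = 19*x/5 - 1.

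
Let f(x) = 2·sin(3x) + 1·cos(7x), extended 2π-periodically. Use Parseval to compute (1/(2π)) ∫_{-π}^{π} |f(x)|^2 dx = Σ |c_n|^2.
Σ |c_n|^2 = 5/2

Expand |f|^2 and use orthogonality of {sin(nx), cos(mx)} on [-π, π]:
  ∫_{-π}^{π} sin(nx)^2 dx = π, ∫ cos(mx)^2 dx = π, and cross terms integrate to 0.
So ∫_{-π}^{π} f(x)^2 dx = 2^2 · π + 1^2 · π = (4 + 1)π.
Divide by 2π: (4 + 1)/2 = 5/2.
By Parseval, this equals Σ |c_n|^2.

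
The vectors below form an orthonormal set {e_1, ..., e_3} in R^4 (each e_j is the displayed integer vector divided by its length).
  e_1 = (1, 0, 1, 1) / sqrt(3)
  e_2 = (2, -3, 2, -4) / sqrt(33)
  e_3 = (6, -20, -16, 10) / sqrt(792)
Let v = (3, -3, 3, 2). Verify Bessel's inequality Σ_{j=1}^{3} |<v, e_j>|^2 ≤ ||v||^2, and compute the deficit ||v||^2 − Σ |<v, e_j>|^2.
Σ |<v, e_j>|^2 = 533/18; ||v||^2 = 31; deficit = 25/18

Write each e_j = u_j / sqrt(<u_j, u_j>) where u_j is the displayed integer vector. Then <v, e_j> = <v, u_j> / sqrt(<u_j, u_j>), so |<v, e_j>|^2 = <v, u_j>^2 / <u_j, u_j>.
Coefficients: <v, e_1> = 8/sqrt(3), <v, e_2> = 13/sqrt(33), <v, e_3> = 50/sqrt(792).
Square and sum: Σ |<v, e_j>|^2 = 533/18.
Compute ||v||^2 = v·v = 31.
Deficit = 31 − 533/18 = 25/18 ≥ 0, confirming Bessel's inequality. (The deficit equals ||v − Σ <v,e_j> e_j||^2, the squared distance from v to span{e_j}.)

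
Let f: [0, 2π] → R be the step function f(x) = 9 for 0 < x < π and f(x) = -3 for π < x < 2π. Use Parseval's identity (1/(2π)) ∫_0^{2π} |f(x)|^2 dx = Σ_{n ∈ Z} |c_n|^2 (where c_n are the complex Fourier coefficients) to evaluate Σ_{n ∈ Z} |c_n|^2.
Σ |c_n|^2 = 45

Parseval equates the L^2 energy of f (normalised by 1/(2π)) with the ℓ^2 sum of its Fourier coefficients: (1/(2π)) ∫_0^{2π} |f|^2 = Σ |c_n|^2.
Compute the left side: (1/(2π)) [∫_0^π 9^2 dx + ∫_π^{2π} (-3)^2 dx] = (1/(2π)) · (81π + 9π) = (81 + 9)/2 = 45.
So Σ_{n ∈ Z} |c_n|^2 = 45.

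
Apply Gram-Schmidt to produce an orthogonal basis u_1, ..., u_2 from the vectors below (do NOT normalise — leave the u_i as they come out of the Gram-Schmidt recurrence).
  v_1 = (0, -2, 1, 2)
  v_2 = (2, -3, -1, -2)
Orthogonal basis:
  u_1 = (0, -2, 1, 2)
  u_2 = (2, -25/9, -10/9, -20/9)

Apply the Gram-Schmidt recurrence
  u_1 = v_1
  u_i = v_i − Σ_{j<i} ((v_i · u_j) / (u_j · u_j)) · u_j.

Step by step this gives:
  u_1 = (0, -2, 1, 2)
  u_2 = (2, -25/9, -10/9, -20/9)

Orthogonality check:
  u_2 · u_1 = 0 (should be 0)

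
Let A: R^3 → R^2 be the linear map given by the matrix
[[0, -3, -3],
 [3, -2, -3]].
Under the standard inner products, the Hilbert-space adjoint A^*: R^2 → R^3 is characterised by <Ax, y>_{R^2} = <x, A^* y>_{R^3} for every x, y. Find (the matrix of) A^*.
A^* = A^T =
[[0, 3],
 [-3, -2],
 [-3, -3]]

For real matrices with standard dot products, the defining identity <Ax, y> = <x, A^* y> gives (Ax)^T y = x^T (A^*) y, i.e. x^T A^T y = x^T (A^*) y. Since this holds for all x, y, we must have A^* = A^T. Therefore
A^* =
[[0, 3],
 [-3, -2],
 [-3, -3]].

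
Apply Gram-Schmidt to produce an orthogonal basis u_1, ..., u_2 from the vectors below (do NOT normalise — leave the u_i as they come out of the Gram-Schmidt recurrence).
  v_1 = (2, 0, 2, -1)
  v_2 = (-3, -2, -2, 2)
Orthogonal basis:
  u_1 = (2, 0, 2, -1)
  u_2 = (-1/3, -2, 2/3, 2/3)

Apply the Gram-Schmidt recurrence
  u_1 = v_1
  u_i = v_i − Σ_{j<i} ((v_i · u_j) / (u_j · u_j)) · u_j.

Step by step this gives:
  u_1 = (2, 0, 2, -1)
  u_2 = (-1/3, -2, 2/3, 2/3)

Orthogonality check:
  u_2 · u_1 = 0 (should be 0)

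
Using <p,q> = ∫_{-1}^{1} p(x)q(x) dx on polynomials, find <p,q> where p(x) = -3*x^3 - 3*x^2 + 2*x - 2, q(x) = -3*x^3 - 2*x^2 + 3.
<p,q> = -268/21

Expand the product: p(x)·q(x) = 9*x^6 + 15*x^5 - 7*x^3 - 5*x^2 + 6*x - 6.
∫_{-1}^{1} of each monomial x^k gives [2/(k+1) if k even, 0 if k odd]. Integrating term-by-term (or equivalently evaluating the antiderivative F(x) = 9*x^7/7 + 5*x^6/2 - 7*x^4/4 - 5*x^3/3 + 3*x^2 - 6*x at the endpoints):
  F(1) − F(−1) = -221/84 − (851/84) = -268/21.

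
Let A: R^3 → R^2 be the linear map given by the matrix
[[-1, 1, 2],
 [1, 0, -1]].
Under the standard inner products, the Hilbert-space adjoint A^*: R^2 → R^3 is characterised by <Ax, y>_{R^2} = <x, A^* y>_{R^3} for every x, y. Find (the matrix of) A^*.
A^* = A^T =
[[-1, 1],
 [1, 0],
 [2, -1]]

For real matrices with standard dot products, the defining identity <Ax, y> = <x, A^* y> gives (Ax)^T y = x^T (A^*) y, i.e. x^T A^T y = x^T (A^*) y. Since this holds for all x, y, we must have A^* = A^T. Therefore
A^* =
[[-1, 1],
 [1, 0],
 [2, -1]].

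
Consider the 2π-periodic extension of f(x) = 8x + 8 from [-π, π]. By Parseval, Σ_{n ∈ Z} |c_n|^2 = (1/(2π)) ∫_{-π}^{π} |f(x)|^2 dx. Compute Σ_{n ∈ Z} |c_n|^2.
Σ |c_n|^2 = 64π^2/3 + 64

Expand and integrate term by term over [-π, π]:
  ∫ (8x)^2 dx = 64·(2π^3/3); ∫ 2·8·(8)·x dx = 0 (odd integrand); ∫ 8^2 dx = 64·2π.
So (1/(2π)) ∫_{-π}^{π} (8x + 8)^2 dx = 64π^2/3 + 64 = 64π^2/3 + 64.
Parseval ⇒ Σ |c_n|^2 = 64π^2/3 + 64.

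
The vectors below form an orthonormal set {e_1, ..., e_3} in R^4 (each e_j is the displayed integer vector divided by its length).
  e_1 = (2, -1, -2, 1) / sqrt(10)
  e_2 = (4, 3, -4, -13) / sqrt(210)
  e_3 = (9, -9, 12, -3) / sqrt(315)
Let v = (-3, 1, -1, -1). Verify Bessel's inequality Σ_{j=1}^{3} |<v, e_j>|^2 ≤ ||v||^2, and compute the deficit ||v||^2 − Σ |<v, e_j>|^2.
Σ |<v, e_j>|^2 = 31/3; ||v||^2 = 12; deficit = 5/3

Write each e_j = u_j / sqrt(<u_j, u_j>) where u_j is the displayed integer vector. Then <v, e_j> = <v, u_j> / sqrt(<u_j, u_j>), so |<v, e_j>|^2 = <v, u_j>^2 / <u_j, u_j>.
Coefficients: <v, e_1> = -6/sqrt(10), <v, e_2> = 8/sqrt(210), <v, e_3> = -45/sqrt(315).
Square and sum: Σ |<v, e_j>|^2 = 31/3.
Compute ||v||^2 = v·v = 12.
Deficit = 12 − 31/3 = 5/3 ≥ 0, confirming Bessel's inequality. (The deficit equals ||v − Σ <v,e_j> e_j||^2, the squared distance from v to span{e_j}.)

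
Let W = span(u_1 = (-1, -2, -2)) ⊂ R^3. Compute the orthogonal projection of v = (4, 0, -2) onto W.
proj_W(v) = (0, 0, 0)

Set up U = [u_1 | ... | u_1] ∈ R^(3×1). The projector onto W = col(U) is P = U (U^T U)^(-1) U^T.
Compute U^T U =
  [9],
and U^T v = (0).
Solve U^T U · c = U^T v for the coefficients: c = (0). The projection is proj_W(v) = U c.
Check: (v - proj_W(v)) · u_1 = 0  (should be 0).
Result: proj_W(v) = (0, 0, 0).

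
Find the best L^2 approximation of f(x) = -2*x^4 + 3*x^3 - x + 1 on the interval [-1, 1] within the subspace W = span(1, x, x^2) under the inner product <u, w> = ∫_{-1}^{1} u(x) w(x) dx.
g(x) = -12*x^2/7 + 4*x/5 + 41/35

The best approximation g ∈ W is the orthogonal projection of f onto W. Writing g = a_0 + a_1 x + a_2 x^2, the coefficients solve the normal equations G · a = b where
  G_{ij} = <φ_i, φ_j> and b_i = <f, φ_i>, with φ_0 = 1, φ_1 = x, φ_2 = x^2.
G =
  [2, 0, 2/3]
  [0, 2/3, 0]
  [2/3, 0, 2/5],
b = (6/5, 8/15, 2/21).
Solving gives a_0 = 41/35, a_1 = 4/5, a_2 = -12/7, so
  g(x) = -12*x^2/7 + 4*x/5 + 41/35.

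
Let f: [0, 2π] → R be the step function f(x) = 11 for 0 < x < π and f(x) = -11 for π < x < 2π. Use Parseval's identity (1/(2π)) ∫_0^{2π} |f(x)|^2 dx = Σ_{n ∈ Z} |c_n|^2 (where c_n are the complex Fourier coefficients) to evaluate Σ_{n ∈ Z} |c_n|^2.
Σ |c_n|^2 = 121

Parseval equates the L^2 energy of f (normalised by 1/(2π)) with the ℓ^2 sum of its Fourier coefficients: (1/(2π)) ∫_0^{2π} |f|^2 = Σ |c_n|^2.
Compute the left side: (1/(2π)) [∫_0^π 11^2 dx + ∫_π^{2π} (-11)^2 dx] = (1/(2π)) · (121π + 121π) = (121 + 121)/2 = 121.
So Σ_{n ∈ Z} |c_n|^2 = 121.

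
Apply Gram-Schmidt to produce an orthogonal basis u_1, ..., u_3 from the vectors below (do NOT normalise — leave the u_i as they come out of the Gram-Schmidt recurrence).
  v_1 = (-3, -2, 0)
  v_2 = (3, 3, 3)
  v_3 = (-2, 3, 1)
Orthogonal basis:
  u_1 = (-3, -2, 0)
  u_2 = (-6/13, 9/13, 3)
  u_3 = (-12/7, 18/7, -6/7)

Apply the Gram-Schmidt recurrence
  u_1 = v_1
  u_i = v_i − Σ_{j<i} ((v_i · u_j) / (u_j · u_j)) · u_j.

Step by step this gives:
  u_1 = (-3, -2, 0)
  u_2 = (-6/13, 9/13, 3)
  u_3 = (-12/7, 18/7, -6/7)

Orthogonality check:
  u_2 · u_1 = 0 (should be 0)
  u_3 · u_1 = 0 (should be 0)
  u_3 · u_2 = 0 (should be 0)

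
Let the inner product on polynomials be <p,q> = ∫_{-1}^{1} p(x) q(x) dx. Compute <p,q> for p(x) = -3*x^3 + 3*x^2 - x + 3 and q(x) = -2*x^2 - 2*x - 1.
<p,q> = -32/3

Expand the product: p(x)·q(x) = 6*x^5 - x^3 - 7*x^2 - 5*x - 3.
∫_{-1}^{1} of each monomial x^k gives [2/(k+1) if k even, 0 if k odd]. Integrating term-by-term (or equivalently evaluating the antiderivative F(x) = x^6 - x^4/4 - 7*x^3/3 - 5*x^2/2 - 3*x at the endpoints):
  F(1) − F(−1) = -85/12 − (43/12) = -32/3.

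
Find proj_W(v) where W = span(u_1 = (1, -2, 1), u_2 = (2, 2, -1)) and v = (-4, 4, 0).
proj_W(v) = (-4, 16/5, -8/5)

Set up U = [u_1 | ... | u_2] ∈ R^(3×2). The projector onto W = col(U) is P = U (U^T U)^(-1) U^T.
Compute U^T U =
  [6, -3]
  [-3, 9],
and U^T v = (-12, 0).
Solve U^T U · c = U^T v for the coefficients: c = (-12/5, -4/5). The projection is proj_W(v) = U c.
Check: (v - proj_W(v)) · u_1 = 0  (should be 0).
Check: (v - proj_W(v)) · u_2 = 0  (should be 0).
Result: proj_W(v) = (-4, 16/5, -8/5).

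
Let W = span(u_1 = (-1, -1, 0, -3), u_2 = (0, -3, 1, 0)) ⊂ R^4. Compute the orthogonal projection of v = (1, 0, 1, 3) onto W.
proj_W(v) = (103/101, -20/101, 41/101, 309/101)

Set up U = [u_1 | ... | u_2] ∈ R^(4×2). The projector onto W = col(U) is P = U (U^T U)^(-1) U^T.
Compute U^T U =
  [11, 3]
  [3, 10],
and U^T v = (-10, 1).
Solve U^T U · c = U^T v for the coefficients: c = (-103/101, 41/101). The projection is proj_W(v) = U c.
Check: (v - proj_W(v)) · u_1 = 0  (should be 0).
Check: (v - proj_W(v)) · u_2 = 0  (should be 0).
Result: proj_W(v) = (103/101, -20/101, 41/101, 309/101).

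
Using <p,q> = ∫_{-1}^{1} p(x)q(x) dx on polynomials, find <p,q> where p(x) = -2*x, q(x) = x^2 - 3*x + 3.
<p,q> = 4

Expand the product: p(x)·q(x) = -2*x^3 + 6*x^2 - 6*x.
∫_{-1}^{1} of each monomial x^k gives [2/(k+1) if k even, 0 if k odd]. Integrating term-by-term (or equivalently evaluating the antiderivative F(x) = -x^4/2 + 2*x^3 - 3*x^2 at the endpoints):
  F(1) − F(−1) = -3/2 − (-11/2) = 4.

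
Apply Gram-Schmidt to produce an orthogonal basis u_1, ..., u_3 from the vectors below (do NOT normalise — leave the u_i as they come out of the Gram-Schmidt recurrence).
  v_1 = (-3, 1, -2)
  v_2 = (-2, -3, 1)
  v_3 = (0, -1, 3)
Orthogonal basis:
  u_1 = (-3, 1, -2)
  u_2 = (-25/14, -43/14, 8/7)
  u_3 = (-2/3, 14/15, 22/15)

Apply the Gram-Schmidt recurrence
  u_1 = v_1
  u_i = v_i − Σ_{j<i} ((v_i · u_j) / (u_j · u_j)) · u_j.

Step by step this gives:
  u_1 = (-3, 1, -2)
  u_2 = (-25/14, -43/14, 8/7)
  u_3 = (-2/3, 14/15, 22/15)

Orthogonality check:
  u_2 · u_1 = 0 (should be 0)
  u_3 · u_1 = 0 (should be 0)
  u_3 · u_2 = 0 (should be 0)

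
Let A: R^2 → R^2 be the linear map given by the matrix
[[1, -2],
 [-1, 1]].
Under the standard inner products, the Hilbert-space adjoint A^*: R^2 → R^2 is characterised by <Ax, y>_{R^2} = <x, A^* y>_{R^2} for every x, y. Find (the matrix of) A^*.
A^* = A^T =
[[1, -1],
 [-2, 1]]

For real matrices with standard dot products, the defining identity <Ax, y> = <x, A^* y> gives (Ax)^T y = x^T (A^*) y, i.e. x^T A^T y = x^T (A^*) y. Since this holds for all x, y, we must have A^* = A^T. Therefore
A^* =
[[1, -1],
 [-2, 1]].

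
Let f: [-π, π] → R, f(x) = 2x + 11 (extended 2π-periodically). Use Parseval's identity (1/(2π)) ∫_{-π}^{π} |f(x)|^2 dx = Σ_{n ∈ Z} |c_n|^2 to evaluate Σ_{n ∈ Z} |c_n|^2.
Σ |c_n|^2 = 4π^2/3 + 121

Expand and integrate term by term over [-π, π]:
  ∫ (2x)^2 dx = 4·(2π^3/3); ∫ 2·2·(11)·x dx = 0 (odd integrand); ∫ 11^2 dx = 121·2π.
So (1/(2π)) ∫_{-π}^{π} (2x + 11)^2 dx = 4π^2/3 + 121 = 4π^2/3 + 121.
Parseval ⇒ Σ |c_n|^2 = 4π^2/3 + 121.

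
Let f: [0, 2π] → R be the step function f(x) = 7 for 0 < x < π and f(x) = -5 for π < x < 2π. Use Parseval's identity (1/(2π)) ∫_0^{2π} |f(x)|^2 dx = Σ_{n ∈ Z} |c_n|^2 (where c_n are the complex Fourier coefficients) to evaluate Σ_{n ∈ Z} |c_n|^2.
Σ |c_n|^2 = 37

Parseval equates the L^2 energy of f (normalised by 1/(2π)) with the ℓ^2 sum of its Fourier coefficients: (1/(2π)) ∫_0^{2π} |f|^2 = Σ |c_n|^2.
Compute the left side: (1/(2π)) [∫_0^π 7^2 dx + ∫_π^{2π} (-5)^2 dx] = (1/(2π)) · (49π + 25π) = (49 + 25)/2 = 37.
So Σ_{n ∈ Z} |c_n|^2 = 37.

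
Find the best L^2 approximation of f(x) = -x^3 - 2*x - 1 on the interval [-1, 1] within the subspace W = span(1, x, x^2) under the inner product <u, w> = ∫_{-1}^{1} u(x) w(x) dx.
g(x) = -13*x/5 - 1

The best approximation g ∈ W is the orthogonal projection of f onto W. Writing g = a_0 + a_1 x + a_2 x^2, the coefficients solve the normal equations G · a = b where
  G_{ij} = <φ_i, φ_j> and b_i = <f, φ_i>, with φ_0 = 1, φ_1 = x, φ_2 = x^2.
G =
  [2, 0, 2/3]
  [0, 2/3, 0]
  [2/3, 0, 2/5],
b = (-2, -26/15, -2/3).
Solving gives a_0 = -1, a_1 = -13/5, a_2 = 0, so
  g(x) = -13*x/5 - 1.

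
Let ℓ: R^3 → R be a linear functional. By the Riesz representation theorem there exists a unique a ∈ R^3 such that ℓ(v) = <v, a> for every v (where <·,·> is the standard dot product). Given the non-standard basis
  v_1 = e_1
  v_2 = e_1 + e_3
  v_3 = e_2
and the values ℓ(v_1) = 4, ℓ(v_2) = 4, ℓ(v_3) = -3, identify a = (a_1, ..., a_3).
a = (4, -3, 0)

Write a = (a_1, ..., a_3) in the standard basis. For each basis vector v_i, ℓ(v_i) = <v_i, a> is a linear equation in the a_j's. Collect the n equations into a matrix system V a = ℓ, where row i of V is v_i (expressed in the standard basis). Since V is invertible (lower-triangular with 1s on the diagonal, up to permutation), solve by back-substitution:
  V =
[[1, 0, 0],
 [1, 0, 1],
 [0, 1, 0]]
  V a = (4, 4, -3)
Solving gives a = (4, -3, 0).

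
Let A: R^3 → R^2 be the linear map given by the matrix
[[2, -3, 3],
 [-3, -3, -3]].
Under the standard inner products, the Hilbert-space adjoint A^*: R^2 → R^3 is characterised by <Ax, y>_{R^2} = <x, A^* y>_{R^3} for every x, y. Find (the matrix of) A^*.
A^* = A^T =
[[2, -3],
 [-3, -3],
 [3, -3]]

For real matrices with standard dot products, the defining identity <Ax, y> = <x, A^* y> gives (Ax)^T y = x^T (A^*) y, i.e. x^T A^T y = x^T (A^*) y. Since this holds for all x, y, we must have A^* = A^T. Therefore
A^* =
[[2, -3],
 [-3, -3],
 [3, -3]].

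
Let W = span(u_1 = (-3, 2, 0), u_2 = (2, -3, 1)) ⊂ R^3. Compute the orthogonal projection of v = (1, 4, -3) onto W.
proj_W(v) = (20/19, 155/38, -109/38)

Set up U = [u_1 | ... | u_2] ∈ R^(3×2). The projector onto W = col(U) is P = U (U^T U)^(-1) U^T.
Compute U^T U =
  [13, -12]
  [-12, 14],
and U^T v = (5, -13).
Solve U^T U · c = U^T v for the coefficients: c = (-43/19, -109/38). The projection is proj_W(v) = U c.
Check: (v - proj_W(v)) · u_1 = 0  (should be 0).
Check: (v - proj_W(v)) · u_2 = 0  (should be 0).
Result: proj_W(v) = (20/19, 155/38, -109/38).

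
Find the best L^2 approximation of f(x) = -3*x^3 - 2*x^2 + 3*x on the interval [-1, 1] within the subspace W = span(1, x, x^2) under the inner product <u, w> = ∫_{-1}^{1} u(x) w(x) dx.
g(x) = -2*x^2 + 6*x/5

The best approximation g ∈ W is the orthogonal projection of f onto W. Writing g = a_0 + a_1 x + a_2 x^2, the coefficients solve the normal equations G · a = b where
  G_{ij} = <φ_i, φ_j> and b_i = <f, φ_i>, with φ_0 = 1, φ_1 = x, φ_2 = x^2.
G =
  [2, 0, 2/3]
  [0, 2/3, 0]
  [2/3, 0, 2/5],
b = (-4/3, 4/5, -4/5).
Solving gives a_0 = 0, a_1 = 6/5, a_2 = -2, so
  g(x) = -2*x^2 + 6*x/5.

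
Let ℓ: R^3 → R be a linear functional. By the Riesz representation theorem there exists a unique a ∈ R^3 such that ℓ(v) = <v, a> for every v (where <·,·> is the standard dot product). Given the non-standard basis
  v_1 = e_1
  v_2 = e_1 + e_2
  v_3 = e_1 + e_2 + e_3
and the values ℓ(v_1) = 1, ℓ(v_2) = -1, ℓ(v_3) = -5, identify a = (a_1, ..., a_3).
a = (1, -2, -4)

Write a = (a_1, ..., a_3) in the standard basis. For each basis vector v_i, ℓ(v_i) = <v_i, a> is a linear equation in the a_j's. Collect the n equations into a matrix system V a = ℓ, where row i of V is v_i (expressed in the standard basis). Since V is invertible (lower-triangular with 1s on the diagonal, up to permutation), solve by back-substitution:
  V =
[[1, 0, 0],
 [1, 1, 0],
 [1, 1, 1]]
  V a = (1, -1, -5)
Solving gives a = (1, -2, -4).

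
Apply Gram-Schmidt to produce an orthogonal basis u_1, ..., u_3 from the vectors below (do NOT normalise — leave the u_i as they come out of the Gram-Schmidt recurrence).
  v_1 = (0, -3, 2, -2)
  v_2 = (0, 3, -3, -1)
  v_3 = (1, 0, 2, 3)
Orthogonal basis:
  u_1 = (0, -3, 2, -2)
  u_2 = (0, 12/17, -25/17, -43/17)
  u_3 = (1, 36/77, 81/154, -27/154)

Apply the Gram-Schmidt recurrence
  u_1 = v_1
  u_i = v_i − Σ_{j<i} ((v_i · u_j) / (u_j · u_j)) · u_j.

Step by step this gives:
  u_1 = (0, -3, 2, -2)
  u_2 = (0, 12/17, -25/17, -43/17)
  u_3 = (1, 36/77, 81/154, -27/154)

Orthogonality check:
  u_2 · u_1 = 0 (should be 0)
  u_3 · u_1 = 0 (should be 0)
  u_3 · u_2 = 0 (should be 0)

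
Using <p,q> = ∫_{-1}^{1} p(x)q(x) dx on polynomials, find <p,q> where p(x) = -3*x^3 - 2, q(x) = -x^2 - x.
<p,q> = 38/15

Expand the product: p(x)·q(x) = 3*x^5 + 3*x^4 + 2*x^2 + 2*x.
∫_{-1}^{1} of each monomial x^k gives [2/(k+1) if k even, 0 if k odd]. Integrating term-by-term (or equivalently evaluating the antiderivative F(x) = x^6/2 + 3*x^5/5 + 2*x^3/3 + x^2 at the endpoints):
  F(1) − F(−1) = 83/30 − (7/30) = 38/15.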